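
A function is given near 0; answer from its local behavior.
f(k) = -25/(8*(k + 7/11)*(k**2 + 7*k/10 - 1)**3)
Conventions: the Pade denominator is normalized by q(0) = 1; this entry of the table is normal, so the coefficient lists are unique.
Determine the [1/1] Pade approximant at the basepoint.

Taylor coefficients needed (expand at 0): a_0 = 275/56, a_1 = 2035/784, a_2 = 68849/2744.
Write the denominator as Q(k) = 1 + q1*k. Requiring Q*f - P = O(k^3) with deg P <= 1 kills the coefficients of k^2..k^2 in Q*f:
  k^2: a_2 + q1*a_1 = 0, i.e. 68849/2744 + (2035/784)*q1 = 0.
Solving this linear system: q1 = -12518/1295.
The numerator is Q*f truncated at degree 1: P0 = a_0 = 275/56; P1 = a_1 + q1*a_0 = -26565/592.

The Pade approximant has numerator coefficients [275/56, -26565/592]; denominator coefficients [1, -12518/1295].


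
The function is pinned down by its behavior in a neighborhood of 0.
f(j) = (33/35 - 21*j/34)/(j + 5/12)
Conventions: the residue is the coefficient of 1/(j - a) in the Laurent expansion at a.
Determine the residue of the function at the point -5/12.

The residue is 5713/4760.

At the order-1 pole -5/12 set g(j) = (j - (-5/12))*f(j) = 33/35 - 21*j/34.
Simple pole: residue = g(a) at a = -5/12, which is 5713/4760.


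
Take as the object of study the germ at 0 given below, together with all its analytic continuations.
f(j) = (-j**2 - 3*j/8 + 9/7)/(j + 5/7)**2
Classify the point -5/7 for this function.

The denominator factor j + 5/7 vanishes at -5/7 and appears to the power 2; the numerator there equals 409/392, nonzero, and no other factor vanishes.
Hence a pole whose order is the multiplicity, 2.

The point is a pole of order 2.


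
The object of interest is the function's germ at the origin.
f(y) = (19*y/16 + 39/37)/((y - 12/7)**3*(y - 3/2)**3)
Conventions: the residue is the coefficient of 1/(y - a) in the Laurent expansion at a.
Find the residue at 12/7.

The residue is 39301969/999.

At the order-3 pole 12/7 set g(y) = (y - (12/7))^3*f(y) = (19*y/16 + 39/37)/(y - 3/2)**3.
Order-3 pole: residue = g''(a)/2; g''(12/7) = 78603938/999, so the residue is 39301969/999.


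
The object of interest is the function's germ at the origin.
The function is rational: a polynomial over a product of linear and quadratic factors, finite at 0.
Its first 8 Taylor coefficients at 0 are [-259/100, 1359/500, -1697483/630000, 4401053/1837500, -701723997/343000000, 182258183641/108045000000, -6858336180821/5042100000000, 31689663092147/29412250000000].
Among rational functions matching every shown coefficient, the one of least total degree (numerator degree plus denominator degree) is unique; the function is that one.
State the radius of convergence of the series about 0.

No rational of total degree below 5 reproduces all 8 coefficients; solving the [2/3] Pade equations on them gives f(ε) = (-13*ε**2/18 + 6*ε/5 + 37/2)/((ε - 7/2)*(ε + 10/7)**2), whose expansion matches every shown term.
Denominator factor (ε - 7/2): pole of order 1 at 7/2, modulus 7/2.
Denominator factor (ε + 10/7)^2: pole of order 2 at -10/7, modulus 10/7.
The radius of convergence is the smallest modulus among the singular points: 10/7.

The radius of convergence is 10/7.


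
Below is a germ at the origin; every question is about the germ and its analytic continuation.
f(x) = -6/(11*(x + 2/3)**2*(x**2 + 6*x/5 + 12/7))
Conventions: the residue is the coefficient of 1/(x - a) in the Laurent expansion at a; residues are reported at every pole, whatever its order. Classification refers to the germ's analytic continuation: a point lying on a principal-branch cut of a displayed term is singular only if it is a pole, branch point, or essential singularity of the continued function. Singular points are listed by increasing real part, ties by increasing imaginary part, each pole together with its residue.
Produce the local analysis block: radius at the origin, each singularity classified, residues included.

Denominator factor (x**2 + 6*x/5 + 12/7): discriminant -948/175, complex-conjugate roots (-3/5) + ((1/35)*sqrt(1659))*i and (-3/5) - ((1/35)*sqrt(1659))*i; poles of order 1, moduli (2/7)*sqrt(21) and (2/7)*sqrt(21).
Denominator factor (x + 2/3)^2: pole of order 2 at -2/3, modulus 2/3.
The radius of convergence is the smallest modulus among the singular points: 2/3.
At the order-2 pole -2/3 set g(x) = (x - (-2/3))^2*f(x) = -6/(11*(x**2 + 6*x/5 + 12/7)).
Order-2 pole: residue = g'(a); g'(-2/3) = -19845/503756, so the residue is -19845/503756.
The factor x**2 + 6*x/5 + 12/7 splits as (x - a)(x - a') with a = (-3/5) - ((1/35)*sqrt(1659))*i, a' = (-3/5) + ((1/35)*sqrt(1659))*i. At the order-1 pole a set g(x) = (x - a)*f(x) = [-6/(11*(x + 2/3)**2)] / (x - a').
Simple pole: residue = g(a) at a = (-3/5) - ((1/35)*sqrt(1659))*i, which is (19845/1007512) + ((334845/79593448)*sqrt(1659))*i.
The factor x**2 + 6*x/5 + 12/7 splits as (x - a)(x - a') with a = (-3/5) + ((1/35)*sqrt(1659))*i, a' = (-3/5) - ((1/35)*sqrt(1659))*i. At the order-1 pole a set g(x) = (x - a)*f(x) = [-6/(11*(x + 2/3)**2)] / (x - a').
Simple pole: residue = g(a) at a = (-3/5) + ((1/35)*sqrt(1659))*i, which is (19845/1007512) - ((334845/79593448)*sqrt(1659))*i.
List the singular points by increasing real part (a conjugate pair: the negative imaginary part first).

Radius of convergence at 0: 2/3.
At -2/3: a pole of order 2; residue -19845/503756.
At (-3/5) - ((1/35)*sqrt(1659))*i: a pole of order 1; residue (19845/1007512) + ((334845/79593448)*sqrt(1659))*i.
At (-3/5) + ((1/35)*sqrt(1659))*i: a pole of order 1; residue (19845/1007512) - ((334845/79593448)*sqrt(1659))*i.


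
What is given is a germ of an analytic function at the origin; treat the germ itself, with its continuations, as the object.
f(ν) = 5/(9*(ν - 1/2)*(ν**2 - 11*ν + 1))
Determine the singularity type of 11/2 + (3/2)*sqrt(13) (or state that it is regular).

The denominator factor ν**2 - 11*ν + 1 vanishes at 11/2 + (3/2)*sqrt(13) and appears to the power 1; the numerator there equals 5/9, nonzero, and no other factor vanishes.
Hence a pole whose order is the multiplicity, 1.

The point is a pole of order 1.


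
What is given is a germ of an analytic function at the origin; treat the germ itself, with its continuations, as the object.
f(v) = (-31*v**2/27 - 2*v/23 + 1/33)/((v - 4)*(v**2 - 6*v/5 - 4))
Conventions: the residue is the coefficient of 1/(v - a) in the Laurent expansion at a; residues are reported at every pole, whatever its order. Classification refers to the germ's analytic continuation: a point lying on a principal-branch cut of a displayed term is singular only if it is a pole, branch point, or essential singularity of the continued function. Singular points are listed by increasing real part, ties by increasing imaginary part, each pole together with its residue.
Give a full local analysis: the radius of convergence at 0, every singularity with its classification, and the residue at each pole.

Radius of convergence at 0: -3/5 + (1/5)*sqrt(109).
At 3/5 - (1/5)*sqrt(109): a pole of order 1; residue 355937/491832 - (4249921/53609688)*sqrt(109).
At 3/5 + (1/5)*sqrt(109): a pole of order 1; residue 355937/491832 + (4249921/53609688)*sqrt(109).
At 4: a pole of order 1; residue -638285/245916.

Denominator factor (v - 4): pole of order 1 at 4, modulus 4.
Denominator factor (v**2 - 6*v/5 - 4): discriminant 436/25, real irrational roots 3/5 + (1/5)*sqrt(109) and 3/5 - (1/5)*sqrt(109); poles of order 1, moduli 3/5 + (1/5)*sqrt(109) and -3/5 + (1/5)*sqrt(109).
The radius of convergence is the smallest modulus among the singular points: -3/5 + (1/5)*sqrt(109).
The factor v**2 - 6*v/5 - 4 splits as (v - a)(v - a') with a = 3/5 - (1/5)*sqrt(109), a' = 3/5 + (1/5)*sqrt(109). At the order-1 pole a set g(v) = (v - a)*f(v) = [(-31*v**2/27 - 2*v/23 + 1/33)/(v - 4)] / (v - a').
Simple pole: residue = g(a) at a = 3/5 - (1/5)*sqrt(109), which is 355937/491832 - (4249921/53609688)*sqrt(109).
The factor v**2 - 6*v/5 - 4 splits as (v - a)(v - a') with a = 3/5 + (1/5)*sqrt(109), a' = 3/5 - (1/5)*sqrt(109). At the order-1 pole a set g(v) = (v - a)*f(v) = [(-31*v**2/27 - 2*v/23 + 1/33)/(v - 4)] / (v - a').
Simple pole: residue = g(a) at a = 3/5 + (1/5)*sqrt(109), which is 355937/491832 + (4249921/53609688)*sqrt(109).
At the order-1 pole 4 set g(v) = (v - (4))*f(v) = (-31*v**2/27 - 2*v/23 + 1/33)/(v**2 - 6*v/5 - 4).
Simple pole: residue = g(a) at a = 4, which is -638285/245916.
List the singular points by increasing real part (a conjugate pair: the negative imaginary part first).


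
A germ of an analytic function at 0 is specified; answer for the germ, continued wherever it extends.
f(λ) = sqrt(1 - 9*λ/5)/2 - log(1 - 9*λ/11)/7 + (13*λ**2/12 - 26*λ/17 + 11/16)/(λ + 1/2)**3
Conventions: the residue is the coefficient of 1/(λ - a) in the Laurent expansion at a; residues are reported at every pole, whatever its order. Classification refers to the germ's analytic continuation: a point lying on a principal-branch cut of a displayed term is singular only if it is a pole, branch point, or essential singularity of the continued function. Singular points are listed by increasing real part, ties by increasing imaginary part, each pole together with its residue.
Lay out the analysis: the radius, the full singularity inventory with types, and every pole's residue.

Radius of convergence at 0: 1/2.
At -1/2: a pole of order 3; residue 13/12.
At 5/9: an algebraic (square-root) branch point.
At 11/9: a logarithmic branch point.

Denominator factor (λ + 1/2)^3: pole of order 3 at -1/2, modulus 1/2.
Branch term (-1/7)*log(1 - λ/(11/9)): its argument vanishes at λ = 11/9, a logarithmic branch point, modulus 11/9.
Branch term (1/2)*sqrt(1 - λ/(5/9)): its argument vanishes at λ = 5/9, a square-root branch point, modulus 5/9.
The radius of convergence is the smallest modulus among the singular points: 1/2.
The branch terms are analytic at -1/2 and contribute nothing to the residue; only the rational part matters.
At the order-3 pole -1/2 set g(λ) = (λ - (-1/2))^3*(rational part) = 13*λ**2/12 - 26*λ/17 + 11/16.
Order-3 pole: residue = g''(a)/2; g''(-1/2) = 13/6, so the residue is 13/12.
List the singular points by increasing real part (a conjugate pair: the negative imaginary part first).


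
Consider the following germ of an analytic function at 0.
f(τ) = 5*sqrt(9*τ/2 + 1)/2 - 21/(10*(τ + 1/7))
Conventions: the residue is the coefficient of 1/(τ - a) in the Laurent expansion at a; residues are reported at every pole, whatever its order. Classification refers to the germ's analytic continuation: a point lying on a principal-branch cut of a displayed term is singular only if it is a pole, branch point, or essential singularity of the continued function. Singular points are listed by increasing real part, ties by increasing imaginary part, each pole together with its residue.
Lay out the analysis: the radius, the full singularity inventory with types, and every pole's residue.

Radius of convergence at 0: 1/7.
At -2/9: an algebraic (square-root) branch point.
At -1/7: a pole of order 1; residue -21/10.

Denominator factor (τ + 1/7): pole of order 1 at -1/7, modulus 1/7.
Branch term (5/2)*sqrt(1 - τ/(-2/9)): its argument vanishes at τ = -2/9, a square-root branch point, modulus 2/9.
The radius of convergence is the smallest modulus among the singular points: 1/7.
The branch term is analytic at -1/7 and contributes nothing to the residue; only the rational part matters.
At the order-1 pole -1/7 set g(τ) = (τ - (-1/7))*(rational part) = -21/10.
Simple pole: residue = g(a) at a = -1/7, which is -21/10.
List the singular points by increasing real part (a conjugate pair: the negative imaginary part first).


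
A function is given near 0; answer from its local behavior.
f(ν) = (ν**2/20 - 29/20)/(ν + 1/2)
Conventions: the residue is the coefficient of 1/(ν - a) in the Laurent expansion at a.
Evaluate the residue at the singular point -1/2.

At the order-1 pole -1/2 set g(ν) = (ν - (-1/2))*f(ν) = ν**2/20 - 29/20.
Simple pole: residue = g(a) at a = -1/2, which is -23/16.

The residue is -23/16.


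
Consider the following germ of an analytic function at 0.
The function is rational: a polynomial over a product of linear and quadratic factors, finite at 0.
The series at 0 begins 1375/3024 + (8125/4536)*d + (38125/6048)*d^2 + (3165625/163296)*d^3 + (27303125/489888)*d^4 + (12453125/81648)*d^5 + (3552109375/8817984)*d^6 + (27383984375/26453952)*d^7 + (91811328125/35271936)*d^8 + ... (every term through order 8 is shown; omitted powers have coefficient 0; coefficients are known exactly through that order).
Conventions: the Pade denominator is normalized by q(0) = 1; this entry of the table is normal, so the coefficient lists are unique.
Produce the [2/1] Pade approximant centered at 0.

The Pade approximant has numerator coefficients [1375/3024, 1956875/4980528, 23763125/29883168]; denominator coefficients [1, -5065/1647].

Taylor coefficients needed (read off): a_0 = 1375/3024, a_1 = 8125/4536, a_2 = 38125/6048, a_3 = 3165625/163296.
Write the denominator as Q(d) = 1 + q1*d. Requiring Q*f - P = O(d^4) with deg P <= 2 kills the coefficients of d^3..d^3 in Q*f:
  d^3: a_3 + q1*a_2 = 0, i.e. 3165625/163296 + (38125/6048)*q1 = 0.
Solving this linear system: q1 = -5065/1647.
The numerator is Q*f truncated at degree 2: P0 = a_0 = 1375/3024; P1 = a_1 + q1*a_0 = 1956875/4980528; P2 = a_2 + q1*a_1 = 23763125/29883168.


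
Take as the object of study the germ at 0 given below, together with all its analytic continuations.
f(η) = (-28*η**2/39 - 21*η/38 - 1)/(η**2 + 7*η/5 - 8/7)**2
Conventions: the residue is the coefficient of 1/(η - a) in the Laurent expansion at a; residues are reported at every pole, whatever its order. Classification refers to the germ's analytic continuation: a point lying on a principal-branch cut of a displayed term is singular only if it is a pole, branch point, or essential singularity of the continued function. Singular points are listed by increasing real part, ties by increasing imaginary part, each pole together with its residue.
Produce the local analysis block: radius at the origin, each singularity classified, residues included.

Radius of convergence at 0: -7/10 + (3/70)*sqrt(889).
At -7/10 - (3/70)*sqrt(889): a pole of order 2; residue (537775/645385806)*sqrt(889).
At -7/10 + (3/70)*sqrt(889): a pole of order 2; residue -(537775/645385806)*sqrt(889).

Denominator factor (η**2 + 7*η/5 - 8/7)^2: discriminant 1143/175, real irrational roots -7/10 + (3/70)*sqrt(889) and -7/10 - (3/70)*sqrt(889); poles of order 2, moduli -7/10 + (3/70)*sqrt(889) and 7/10 + (3/70)*sqrt(889).
The radius of convergence is the smallest modulus among the singular points: -7/10 + (3/70)*sqrt(889).
The factor η**2 + 7*η/5 - 8/7 splits as (η - a)(η - a') with a = -7/10 - (3/70)*sqrt(889), a' = -7/10 + (3/70)*sqrt(889). At the order-2 pole a set g(η) = (η - a)^2*f(η) = [-28*η**2/39 - 21*η/38 - 1] / (η - a')^2.
Order-2 pole: residue = g'(a); g'(-7/10 - (3/70)*sqrt(889)) = (537775/645385806)*sqrt(889), so the residue is (537775/645385806)*sqrt(889).
The factor η**2 + 7*η/5 - 8/7 splits as (η - a)(η - a') with a = -7/10 + (3/70)*sqrt(889), a' = -7/10 - (3/70)*sqrt(889). At the order-2 pole a set g(η) = (η - a)^2*f(η) = [-28*η**2/39 - 21*η/38 - 1] / (η - a')^2.
Order-2 pole: residue = g'(a); g'(-7/10 + (3/70)*sqrt(889)) = -(537775/645385806)*sqrt(889), so the residue is -(537775/645385806)*sqrt(889).
List the singular points by increasing real part (a conjugate pair: the negative imaginary part first).


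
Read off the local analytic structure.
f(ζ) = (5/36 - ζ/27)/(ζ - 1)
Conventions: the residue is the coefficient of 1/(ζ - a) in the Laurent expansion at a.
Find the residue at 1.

The residue is 11/108.

At the order-1 pole 1 set g(ζ) = (ζ - (1))*f(ζ) = 5/36 - ζ/27.
Simple pole: residue = g(a) at a = 1, which is 11/108.


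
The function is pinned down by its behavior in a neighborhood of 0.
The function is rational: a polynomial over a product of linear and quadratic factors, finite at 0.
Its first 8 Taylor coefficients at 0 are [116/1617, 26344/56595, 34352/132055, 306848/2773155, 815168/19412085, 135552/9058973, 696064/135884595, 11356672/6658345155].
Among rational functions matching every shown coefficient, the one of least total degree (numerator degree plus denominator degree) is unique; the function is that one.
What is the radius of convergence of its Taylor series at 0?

The radius of convergence is 7/2.

No rational of total degree below 3 reproduces all 8 coefficients; solving the [1/2] Pade equations on them gives f(α) = (26*α/5 + 29/33)/(α - 7/2)**2, whose expansion matches every shown term.
Denominator factor (α - 7/2)^2: pole of order 2 at 7/2, modulus 7/2.
The radius of convergence is the smallest modulus among the singular points: 7/2.


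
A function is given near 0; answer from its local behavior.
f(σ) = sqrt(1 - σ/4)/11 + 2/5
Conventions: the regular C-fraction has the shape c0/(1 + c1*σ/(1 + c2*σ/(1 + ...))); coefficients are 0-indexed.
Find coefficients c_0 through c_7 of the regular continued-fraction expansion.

Taylor coefficients (expand at 0): a_0 = 27/55, a_1 = -1/88, a_2 = -1/1408, a_3 = -1/11264, a_4 = -5/360448, a_5 = -7/2883584, a_6 = -21/46137344, a_7 = -3/33554432.
c0 = a_0 = 27/55. Peel one level at a time: if S = 1 + c*σ/S' with S'(0) = 1, then c is the σ-coefficient of S and S' = c*σ/(S - 1).
S_1 = c0/f = 1 + (5/216)*σ + (185/93312)*σ^2 + ...; c1 = 5/216.
S_2 = c1*σ/(S_1 - 1) = 1 + (-37/432)*σ + (-1/256)*σ^2 + ...; c2 = -37/432.
S_3 = c2*σ/(S_2 - 1) = 1 + (-27/592)*σ + (-1269/350464)*σ^2 + ...; c3 = -27/592.
S_4 = c3*σ/(S_3 - 1) = 1 + (-47/592)*σ + (-1/256)*σ^2 + ...; c4 = -47/592.
S_5 = c4*σ/(S_4 - 1) = 1 + (-37/752)*σ + (-2109/565504)*σ^2 + ...; c5 = -37/752.
S_6 = c5*σ/(S_5 - 1) = 1 + (-57/752)*σ + (-1/256)*σ^2 + ...; c6 = -57/752.
S_7 = c6*σ/(S_6 - 1) = 1 + (-47/912)*σ + ...; c7 = -47/912.

The regular C-fraction coefficients are [27/55, 5/216, -37/432, -27/592, -47/592, -37/752, -57/752, -47/912].


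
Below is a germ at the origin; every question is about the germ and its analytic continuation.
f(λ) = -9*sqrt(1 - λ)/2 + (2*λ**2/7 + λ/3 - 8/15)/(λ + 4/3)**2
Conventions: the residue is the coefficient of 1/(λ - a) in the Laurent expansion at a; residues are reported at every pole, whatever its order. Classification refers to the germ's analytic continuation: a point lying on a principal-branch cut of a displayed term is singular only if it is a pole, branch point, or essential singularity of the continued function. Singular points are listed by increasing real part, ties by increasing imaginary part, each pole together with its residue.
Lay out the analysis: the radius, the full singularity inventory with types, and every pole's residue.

Denominator factor (λ + 4/3)^2: pole of order 2 at -4/3, modulus 4/3.
Branch term (-9/2)*sqrt(1 - λ/(1)): its argument vanishes at λ = 1, a square-root branch point, modulus 1.
The radius of convergence is the smallest modulus among the singular points: 1.
The branch term is analytic at -4/3 and contributes nothing to the residue; only the rational part matters.
At the order-2 pole -4/3 set g(λ) = (λ - (-4/3))^2*(rational part) = 2*λ**2/7 + λ/3 - 8/15.
Order-2 pole: residue = g'(a); g'(-4/3) = -3/7, so the residue is -3/7.
List the singular points by increasing real part (a conjugate pair: the negative imaginary part first).

Radius of convergence at 0: 1.
At -4/3: a pole of order 2; residue -3/7.
At 1: an algebraic (square-root) branch point.


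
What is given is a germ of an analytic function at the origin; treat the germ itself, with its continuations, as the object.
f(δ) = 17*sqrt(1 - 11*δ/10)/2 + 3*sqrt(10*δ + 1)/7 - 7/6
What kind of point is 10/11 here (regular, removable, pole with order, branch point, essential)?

The point is an algebraic (square-root) branch point.

The term (17/2)*sqrt(1 - δ/(10/11)) has argument 1 - 10/11/(10/11) = 0 at 10/11: a square-root (algebraic, two-sheeted) branch point; the remaining terms are analytic or single-valued there.


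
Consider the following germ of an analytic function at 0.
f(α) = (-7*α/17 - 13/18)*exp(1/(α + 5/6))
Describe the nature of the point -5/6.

The exponent 1/(α - (-5/6)) has a pole at -5/6, so exp(1/(α - (-5/6))) takes every nonzero value near it: an essential singularity (not a pole of any order).

The point is an essential singularity.


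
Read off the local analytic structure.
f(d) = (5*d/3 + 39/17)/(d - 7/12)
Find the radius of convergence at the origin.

Denominator factor (d - 7/12): pole of order 1 at 7/12, modulus 7/12.
The radius of convergence is the smallest modulus among the singular points: 7/12.

The radius of convergence is 7/12.


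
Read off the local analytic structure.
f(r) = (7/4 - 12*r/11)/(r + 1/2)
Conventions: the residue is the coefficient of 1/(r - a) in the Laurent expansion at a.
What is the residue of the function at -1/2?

At the order-1 pole -1/2 set g(r) = (r - (-1/2))*f(r) = 7/4 - 12*r/11.
Simple pole: residue = g(a) at a = -1/2, which is 101/44.

The residue is 101/44.


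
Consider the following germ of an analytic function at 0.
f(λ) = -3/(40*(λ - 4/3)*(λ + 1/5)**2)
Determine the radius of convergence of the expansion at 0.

Denominator factor (λ - 4/3): pole of order 1 at 4/3, modulus 4/3.
Denominator factor (λ + 1/5)^2: pole of order 2 at -1/5, modulus 1/5.
The radius of convergence is the smallest modulus among the singular points: 1/5.

The radius of convergence is 1/5.


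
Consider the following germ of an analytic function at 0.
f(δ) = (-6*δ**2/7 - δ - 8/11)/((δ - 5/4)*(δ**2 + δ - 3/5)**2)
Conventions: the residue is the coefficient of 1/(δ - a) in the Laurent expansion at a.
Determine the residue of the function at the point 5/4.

At the order-1 pole 5/4 set g(δ) = (δ - (5/4))*f(δ) = (-6*δ**2/7 - δ - 8/11)/(δ**2 + δ - 3/5)**2.
Simple pole: residue = g(a) at a = 5/4, which is -181600/268037.

The residue is -181600/268037.


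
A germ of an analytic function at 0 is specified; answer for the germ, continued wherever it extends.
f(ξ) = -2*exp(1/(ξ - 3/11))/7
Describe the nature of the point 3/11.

The point is an essential singularity.

The exponent 1/(ξ - (3/11)) has a pole at 3/11, so exp(1/(ξ - (3/11))) takes every nonzero value near it: an essential singularity (not a pole of any order).


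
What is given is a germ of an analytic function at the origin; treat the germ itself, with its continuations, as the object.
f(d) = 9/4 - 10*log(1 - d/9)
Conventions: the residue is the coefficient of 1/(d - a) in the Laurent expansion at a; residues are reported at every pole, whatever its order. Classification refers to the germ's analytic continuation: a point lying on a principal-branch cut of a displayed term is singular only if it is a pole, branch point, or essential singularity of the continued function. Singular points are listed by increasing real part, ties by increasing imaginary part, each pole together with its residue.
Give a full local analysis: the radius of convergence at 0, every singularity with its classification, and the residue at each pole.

Radius of convergence at 0: 9.
At 9: a logarithmic branch point.

Branch term (-10)*log(1 - d/(9)): its argument vanishes at d = 9, a logarithmic branch point, modulus 9.
The radius of convergence is the smallest modulus among the singular points: 9.


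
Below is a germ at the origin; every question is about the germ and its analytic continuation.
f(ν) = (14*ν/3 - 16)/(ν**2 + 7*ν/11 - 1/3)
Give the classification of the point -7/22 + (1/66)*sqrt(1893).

The denominator factor ν**2 + 7*ν/11 - 1/3 vanishes at -7/22 + (1/66)*sqrt(1893) and appears to the power 1; the numerator there equals -577/33 + (7/99)*sqrt(1893), nonzero, and no other factor vanishes.
Hence a pole whose order is the multiplicity, 1.

The point is a pole of order 1.


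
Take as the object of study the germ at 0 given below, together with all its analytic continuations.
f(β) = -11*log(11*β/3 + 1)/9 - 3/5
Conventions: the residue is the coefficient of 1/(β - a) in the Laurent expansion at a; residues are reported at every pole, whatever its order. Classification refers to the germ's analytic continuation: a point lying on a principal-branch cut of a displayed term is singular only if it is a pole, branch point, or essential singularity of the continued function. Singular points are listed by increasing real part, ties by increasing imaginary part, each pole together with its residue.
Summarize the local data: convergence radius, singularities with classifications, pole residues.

Radius of convergence at 0: 3/11.
At -3/11: a logarithmic branch point.

Branch term (-11/9)*log(1 - β/(-3/11)): its argument vanishes at β = -3/11, a logarithmic branch point, modulus 3/11.
The radius of convergence is the smallest modulus among the singular points: 3/11.


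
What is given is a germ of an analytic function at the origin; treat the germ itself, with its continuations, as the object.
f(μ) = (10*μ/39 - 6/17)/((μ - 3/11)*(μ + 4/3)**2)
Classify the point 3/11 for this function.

The point is a pole of order 1.

The denominator factor μ - 3/11 vanishes at 3/11 and appears to the power 1; the numerator there equals -688/2431, nonzero, and no other factor vanishes.
Hence a pole whose order is the multiplicity, 1.


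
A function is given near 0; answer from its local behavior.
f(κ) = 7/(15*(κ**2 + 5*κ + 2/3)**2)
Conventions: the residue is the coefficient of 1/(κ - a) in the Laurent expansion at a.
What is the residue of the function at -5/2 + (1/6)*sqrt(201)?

The factor κ**2 + 5*κ + 2/3 splits as (κ - a)(κ - a') with a = -5/2 + (1/6)*sqrt(201), a' = -5/2 - (1/6)*sqrt(201). At the order-2 pole a set g(κ) = (κ - a)^2*f(κ) = [7/15] / (κ - a')^2.
Order-2 pole: residue = g'(a); g'(-5/2 + (1/6)*sqrt(201)) = -(14/22445)*sqrt(201), so the residue is -(14/22445)*sqrt(201).

The residue is -(14/22445)*sqrt(201).


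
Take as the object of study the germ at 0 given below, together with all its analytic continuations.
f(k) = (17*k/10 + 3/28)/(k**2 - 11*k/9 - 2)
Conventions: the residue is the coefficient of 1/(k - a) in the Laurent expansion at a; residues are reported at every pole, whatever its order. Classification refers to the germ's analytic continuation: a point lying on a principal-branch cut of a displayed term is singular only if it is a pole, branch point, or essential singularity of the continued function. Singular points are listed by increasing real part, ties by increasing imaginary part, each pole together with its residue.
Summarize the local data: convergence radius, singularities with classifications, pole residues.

Denominator factor (k**2 - 11*k/9 - 2): discriminant 769/81, real irrational roots 11/18 + (1/18)*sqrt(769) and 11/18 - (1/18)*sqrt(769); poles of order 1, moduli 11/18 + (1/18)*sqrt(769) and -11/18 + (1/18)*sqrt(769).
The radius of convergence is the smallest modulus among the singular points: -11/18 + (1/18)*sqrt(769).
The factor k**2 - 11*k/9 - 2 splits as (k - a)(k - a') with a = 11/18 - (1/18)*sqrt(769), a' = 11/18 + (1/18)*sqrt(769). At the order-1 pole a set g(k) = (k - a)*f(k) = [17*k/10 + 3/28] / (k - a').
Simple pole: residue = g(a) at a = 11/18 - (1/18)*sqrt(769), which is 17/20 - (361/26915)*sqrt(769).
The factor k**2 - 11*k/9 - 2 splits as (k - a)(k - a') with a = 11/18 + (1/18)*sqrt(769), a' = 11/18 - (1/18)*sqrt(769). At the order-1 pole a set g(k) = (k - a)*f(k) = [17*k/10 + 3/28] / (k - a').
Simple pole: residue = g(a) at a = 11/18 + (1/18)*sqrt(769), which is 17/20 + (361/26915)*sqrt(769).
List the singular points by increasing real part (a conjugate pair: the negative imaginary part first).

Radius of convergence at 0: -11/18 + (1/18)*sqrt(769).
At 11/18 - (1/18)*sqrt(769): a pole of order 1; residue 17/20 - (361/26915)*sqrt(769).
At 11/18 + (1/18)*sqrt(769): a pole of order 1; residue 17/20 + (361/26915)*sqrt(769).


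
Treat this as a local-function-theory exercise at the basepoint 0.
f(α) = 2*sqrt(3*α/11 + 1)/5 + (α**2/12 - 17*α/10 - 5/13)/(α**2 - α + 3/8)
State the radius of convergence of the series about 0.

Denominator factor (α**2 - α + 3/8): discriminant -1/2, complex-conjugate roots (1/2) + ((1/4)*sqrt(2))*i and (1/2) - ((1/4)*sqrt(2))*i; poles of order 1, moduli (1/4)*sqrt(6) and (1/4)*sqrt(6).
Branch term (2/5)*sqrt(1 - α/(-11/3)): its argument vanishes at α = -11/3, a square-root branch point, modulus 11/3.
The radius of convergence is the smallest modulus among the singular points: (1/4)*sqrt(6).

The radius of convergence is (1/4)*sqrt(6).


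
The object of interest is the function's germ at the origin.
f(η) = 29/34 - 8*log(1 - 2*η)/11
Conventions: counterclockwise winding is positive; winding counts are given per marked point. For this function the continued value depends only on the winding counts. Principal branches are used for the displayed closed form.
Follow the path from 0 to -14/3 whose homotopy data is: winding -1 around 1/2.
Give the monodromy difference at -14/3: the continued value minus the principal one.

The rational part is single-valued and drops out of the difference; each branch term changes only by its own monodromy.
(-8/11)*log(1 - η/(1/2)): each positive loop around 1/2 adds 2*pi*i to the log, so winding -1 contributes (-8/11)*(-1)*2*pi*i = (16/11)*pi*i.
Summing the contributions at η = -14/3 gives (16/11)*pi*i.

Continued minus principal equals (16/11)*pi*i.


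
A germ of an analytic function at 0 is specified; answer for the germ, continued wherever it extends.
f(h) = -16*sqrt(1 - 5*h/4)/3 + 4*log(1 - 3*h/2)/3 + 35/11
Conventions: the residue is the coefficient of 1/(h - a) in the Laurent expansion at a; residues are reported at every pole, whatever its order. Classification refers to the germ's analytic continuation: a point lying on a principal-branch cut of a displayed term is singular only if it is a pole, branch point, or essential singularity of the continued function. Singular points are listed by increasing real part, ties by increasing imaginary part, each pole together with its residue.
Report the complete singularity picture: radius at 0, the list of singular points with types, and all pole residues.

Branch term (4/3)*log(1 - h/(2/3)): its argument vanishes at h = 2/3, a logarithmic branch point, modulus 2/3.
Branch term (-16/3)*sqrt(1 - h/(4/5)): its argument vanishes at h = 4/5, a square-root branch point, modulus 4/5.
The radius of convergence is the smallest modulus among the singular points: 2/3.
List the singular points by increasing real part (a conjugate pair: the negative imaginary part first).

Radius of convergence at 0: 2/3.
At 2/3: a logarithmic branch point.
At 4/5: an algebraic (square-root) branch point.


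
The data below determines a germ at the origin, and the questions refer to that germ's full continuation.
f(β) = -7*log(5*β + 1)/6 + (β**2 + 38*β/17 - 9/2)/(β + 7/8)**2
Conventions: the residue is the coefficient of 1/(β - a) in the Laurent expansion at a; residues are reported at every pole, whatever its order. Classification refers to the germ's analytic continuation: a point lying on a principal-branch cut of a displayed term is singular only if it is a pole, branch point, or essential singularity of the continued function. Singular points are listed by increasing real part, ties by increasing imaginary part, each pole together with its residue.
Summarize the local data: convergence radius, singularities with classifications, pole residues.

Radius of convergence at 0: 1/5.
At -7/8: a pole of order 2; residue 33/68.
At -1/5: a logarithmic branch point.

Denominator factor (β + 7/8)^2: pole of order 2 at -7/8, modulus 7/8.
Branch term (-7/6)*log(1 - β/(-1/5)): its argument vanishes at β = -1/5, a logarithmic branch point, modulus 1/5.
The radius of convergence is the smallest modulus among the singular points: 1/5.
The branch term is analytic at -7/8 and contributes nothing to the residue; only the rational part matters.
At the order-2 pole -7/8 set g(β) = (β - (-7/8))^2*(rational part) = β**2 + 38*β/17 - 9/2.
Order-2 pole: residue = g'(a); g'(-7/8) = 33/68, so the residue is 33/68.
List the singular points by increasing real part (a conjugate pair: the negative imaginary part first).


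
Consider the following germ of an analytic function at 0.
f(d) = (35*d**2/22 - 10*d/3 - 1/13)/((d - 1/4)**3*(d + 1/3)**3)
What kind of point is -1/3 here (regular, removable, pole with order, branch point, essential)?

The denominator factor d + 1/3 vanishes at -1/3 and appears to the power 3; the numerator there equals 1039/858, nonzero, and no other factor vanishes.
Hence a pole whose order is the multiplicity, 3.

The point is a pole of order 3.


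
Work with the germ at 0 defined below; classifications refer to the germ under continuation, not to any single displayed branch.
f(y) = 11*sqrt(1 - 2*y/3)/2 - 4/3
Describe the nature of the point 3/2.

The term (11/2)*sqrt(1 - y/(3/2)) has argument 1 - 3/2/(3/2) = 0 at 3/2: a square-root (algebraic, two-sheeted) branch point; the remaining terms are analytic or single-valued there.

The point is an algebraic (square-root) branch point.


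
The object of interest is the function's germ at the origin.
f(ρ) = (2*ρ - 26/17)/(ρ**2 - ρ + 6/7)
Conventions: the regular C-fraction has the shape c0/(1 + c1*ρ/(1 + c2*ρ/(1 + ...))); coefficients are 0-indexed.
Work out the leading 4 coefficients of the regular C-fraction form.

The regular C-fraction coefficients are [-91/51, 11/78, -1370/143, 91/11].

Taylor coefficients (expand at 0): a_0 = -91/51, a_1 = 77/306, a_2 = 4361/1836, a_3 = 27293/11016.
c0 = a_0 = -91/51. Peel one level at a time: if S = 1 + c*ρ/S' with S'(0) = 1, then c is the ρ-coefficient of S and S' = c*ρ/(S - 1).
S_1 = c0/f = 1 + (11/78)*ρ + (685/507)*ρ^2 + ...; c1 = 11/78.
S_2 = c1*ρ/(S_1 - 1) = 1 + (-1370/143)*ρ + (9590/121)*ρ^2 + ...; c2 = -1370/143.
S_3 = c2*ρ/(S_2 - 1) = 1 + (91/11)*ρ + ...; c3 = 91/11.


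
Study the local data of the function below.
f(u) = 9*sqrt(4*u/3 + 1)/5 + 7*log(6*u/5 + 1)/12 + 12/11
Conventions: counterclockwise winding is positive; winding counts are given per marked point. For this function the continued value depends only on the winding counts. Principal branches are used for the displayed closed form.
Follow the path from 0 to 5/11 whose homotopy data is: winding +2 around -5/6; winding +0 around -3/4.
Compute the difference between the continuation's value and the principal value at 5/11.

The rational part is single-valued and drops out of the difference; each branch term changes only by its own monodromy.
(7/12)*log(1 - u/(-5/6)): each positive loop around -5/6 adds 2*pi*i to the log, so winding +2 contributes (7/12)*(2)*2*pi*i = (7/3)*pi*i.
(9/5)*sqrt(1 - u/(-3/4)): winding +0 is even, the square root returns to the same sheet, contribution 0.
Summing the contributions at u = 5/11 gives (7/3)*pi*i.

Continued minus principal equals (7/3)*pi*i.


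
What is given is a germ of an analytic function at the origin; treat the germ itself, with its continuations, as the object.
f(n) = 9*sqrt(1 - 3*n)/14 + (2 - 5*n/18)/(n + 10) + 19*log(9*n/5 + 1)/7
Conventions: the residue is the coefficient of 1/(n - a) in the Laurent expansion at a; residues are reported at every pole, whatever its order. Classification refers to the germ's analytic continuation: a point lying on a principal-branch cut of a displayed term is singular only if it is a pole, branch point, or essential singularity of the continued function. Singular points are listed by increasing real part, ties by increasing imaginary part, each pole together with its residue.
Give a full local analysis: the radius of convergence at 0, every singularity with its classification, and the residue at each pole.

Radius of convergence at 0: 1/3.
At -10: a pole of order 1; residue 43/9.
At -5/9: a logarithmic branch point.
At 1/3: an algebraic (square-root) branch point.

Denominator factor (n + 10): pole of order 1 at -10, modulus 10.
Branch term (19/7)*log(1 - n/(-5/9)): its argument vanishes at n = -5/9, a logarithmic branch point, modulus 5/9.
Branch term (9/14)*sqrt(1 - n/(1/3)): its argument vanishes at n = 1/3, a square-root branch point, modulus 1/3.
The radius of convergence is the smallest modulus among the singular points: 1/3.
The branch terms are analytic at -10 and contribute nothing to the residue; only the rational part matters.
At the order-1 pole -10 set g(n) = (n - (-10))*(rational part) = 2 - 5*n/18.
Simple pole: residue = g(a) at a = -10, which is 43/9.
List the singular points by increasing real part (a conjugate pair: the negative imaginary part first).


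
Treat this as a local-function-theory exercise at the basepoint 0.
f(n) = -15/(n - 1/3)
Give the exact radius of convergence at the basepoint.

Denominator factor (n - 1/3): pole of order 1 at 1/3, modulus 1/3.
The radius of convergence is the smallest modulus among the singular points: 1/3.

The radius of convergence is 1/3.


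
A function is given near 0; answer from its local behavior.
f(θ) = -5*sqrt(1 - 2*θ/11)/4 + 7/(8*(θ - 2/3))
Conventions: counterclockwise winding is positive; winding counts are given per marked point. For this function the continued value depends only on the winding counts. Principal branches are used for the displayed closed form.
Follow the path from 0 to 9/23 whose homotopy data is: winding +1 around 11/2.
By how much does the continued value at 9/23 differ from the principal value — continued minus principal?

Continued minus principal equals (5/506)*sqrt(59455).

The rational part is single-valued and drops out of the difference; each branch term changes only by its own monodromy.
(-5/4)*sqrt(1 - θ/(11/2)): winding +1 is odd, the square root flips sign, contributing -2*(-5/4)*sqrt(1 - (9/23)/(11/2)) = -2*(-5/4)*sqrt(235/253) = (5/506)*sqrt(59455).
Summing the contributions at θ = 9/23 gives (5/506)*sqrt(59455).


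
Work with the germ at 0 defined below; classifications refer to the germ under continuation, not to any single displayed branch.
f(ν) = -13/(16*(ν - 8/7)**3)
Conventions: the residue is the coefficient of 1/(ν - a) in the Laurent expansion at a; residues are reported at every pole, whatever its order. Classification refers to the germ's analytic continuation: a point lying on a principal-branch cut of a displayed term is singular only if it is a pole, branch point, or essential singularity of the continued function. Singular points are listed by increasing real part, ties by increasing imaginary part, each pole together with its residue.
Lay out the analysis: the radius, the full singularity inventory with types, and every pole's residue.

Denominator factor (ν - 8/7)^3: pole of order 3 at 8/7, modulus 8/7.
The radius of convergence is the smallest modulus among the singular points: 8/7.
At the order-3 pole 8/7 set g(ν) = (ν - (8/7))^3*f(ν) = -13/16.
Order-3 pole: residue = g''(a)/2; g''(8/7) = 0, so the residue is 0.

Radius of convergence at 0: 8/7.
At 8/7: a pole of order 3; residue 0.


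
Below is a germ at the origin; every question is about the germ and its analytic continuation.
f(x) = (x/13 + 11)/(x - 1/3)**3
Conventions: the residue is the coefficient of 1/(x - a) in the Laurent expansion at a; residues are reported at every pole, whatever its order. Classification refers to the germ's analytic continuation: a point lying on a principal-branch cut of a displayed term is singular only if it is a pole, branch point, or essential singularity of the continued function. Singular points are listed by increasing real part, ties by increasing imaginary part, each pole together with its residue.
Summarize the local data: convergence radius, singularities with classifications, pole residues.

Denominator factor (x - 1/3)^3: pole of order 3 at 1/3, modulus 1/3.
The radius of convergence is the smallest modulus among the singular points: 1/3.
At the order-3 pole 1/3 set g(x) = (x - (1/3))^3*f(x) = x/13 + 11.
Order-3 pole: residue = g''(a)/2; g''(1/3) = 0, so the residue is 0.

Radius of convergence at 0: 1/3.
At 1/3: a pole of order 3; residue 0.


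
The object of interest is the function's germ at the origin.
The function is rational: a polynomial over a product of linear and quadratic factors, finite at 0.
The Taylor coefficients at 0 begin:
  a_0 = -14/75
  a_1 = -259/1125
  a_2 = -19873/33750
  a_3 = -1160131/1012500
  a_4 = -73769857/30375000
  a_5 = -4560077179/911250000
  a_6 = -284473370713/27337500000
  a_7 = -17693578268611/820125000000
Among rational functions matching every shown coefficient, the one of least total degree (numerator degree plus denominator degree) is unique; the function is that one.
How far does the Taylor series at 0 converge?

No rational of total degree below 3 reproduces all 8 coefficients; solving the [0/3] Pade equations on them gives f(σ) = 4/(5*(σ + 6)*(σ**2 + σ - 5/7)), whose expansion matches every shown term.
Denominator factor (σ + 6): pole of order 1 at -6, modulus 6.
Denominator factor (σ**2 + σ - 5/7): discriminant 27/7, real irrational roots -1/2 + (3/14)*sqrt(21) and -1/2 - (3/14)*sqrt(21); poles of order 1, moduli -1/2 + (3/14)*sqrt(21) and 1/2 + (3/14)*sqrt(21).
The radius of convergence is the smallest modulus among the singular points: -1/2 + (3/14)*sqrt(21).

The radius of convergence is -1/2 + (3/14)*sqrt(21).
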